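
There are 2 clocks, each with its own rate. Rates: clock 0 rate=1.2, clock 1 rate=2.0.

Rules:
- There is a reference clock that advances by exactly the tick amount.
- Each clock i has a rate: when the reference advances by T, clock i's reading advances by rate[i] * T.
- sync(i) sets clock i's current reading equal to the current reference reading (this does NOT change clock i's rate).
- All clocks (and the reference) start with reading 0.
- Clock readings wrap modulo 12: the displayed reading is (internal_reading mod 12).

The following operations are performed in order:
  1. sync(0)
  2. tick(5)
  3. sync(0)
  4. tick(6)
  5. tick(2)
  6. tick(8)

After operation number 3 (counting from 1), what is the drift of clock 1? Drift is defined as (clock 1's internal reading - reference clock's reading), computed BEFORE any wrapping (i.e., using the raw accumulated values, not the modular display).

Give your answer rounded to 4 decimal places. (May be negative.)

After op 1 sync(0): ref=0.0000 raw=[0.0000 0.0000]
After op 2 tick(5): ref=5.0000 raw=[6.0000 10.0000]
After op 3 sync(0): ref=5.0000 raw=[5.0000 10.0000]
Drift of clock 1 after op 3: 10.0000 - 5.0000 = 5.0000

Answer: 5.0000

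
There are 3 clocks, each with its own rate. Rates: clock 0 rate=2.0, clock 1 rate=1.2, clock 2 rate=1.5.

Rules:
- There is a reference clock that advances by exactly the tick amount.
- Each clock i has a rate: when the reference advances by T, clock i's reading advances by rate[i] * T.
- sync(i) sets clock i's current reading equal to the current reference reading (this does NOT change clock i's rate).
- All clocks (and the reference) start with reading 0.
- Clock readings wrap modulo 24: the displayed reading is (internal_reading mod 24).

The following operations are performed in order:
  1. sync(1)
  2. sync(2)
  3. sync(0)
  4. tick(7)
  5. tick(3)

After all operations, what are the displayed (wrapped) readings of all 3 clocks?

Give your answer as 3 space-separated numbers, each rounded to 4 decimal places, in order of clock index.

After op 1 sync(1): ref=0.0000 raw=[0.0000 0.0000 0.0000]
After op 2 sync(2): ref=0.0000 raw=[0.0000 0.0000 0.0000]
After op 3 sync(0): ref=0.0000 raw=[0.0000 0.0000 0.0000]
After op 4 tick(7): ref=7.0000 raw=[14.0000 8.4000 10.5000]
After op 5 tick(3): ref=10.0000 raw=[20.0000 12.0000 15.0000]
Wrap final raw readings (mod 24): 20.0000 mod 24 = 20.0000; 12.0000 mod 24 = 12.0000; 15.0000 mod 24 = 15.0000

Answer: 20.0000 12.0000 15.0000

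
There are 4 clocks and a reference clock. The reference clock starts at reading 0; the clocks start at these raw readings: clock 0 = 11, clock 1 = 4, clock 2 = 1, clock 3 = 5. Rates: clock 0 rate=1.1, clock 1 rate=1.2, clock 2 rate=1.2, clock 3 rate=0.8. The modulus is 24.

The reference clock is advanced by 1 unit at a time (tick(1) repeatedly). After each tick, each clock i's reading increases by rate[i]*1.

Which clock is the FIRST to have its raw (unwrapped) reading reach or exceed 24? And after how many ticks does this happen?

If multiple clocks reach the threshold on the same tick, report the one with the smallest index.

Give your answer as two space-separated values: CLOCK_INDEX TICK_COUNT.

clock 0: start=11, rate=1.1, needs 24-11 = 13; ticks = ceil(13/1.1) = ceil(11.8182) = 12; reading at tick 12 = 11 + 1.1*12 = 24.2000
clock 1: start=4, rate=1.2, needs 24-4 = 20; ticks = ceil(20/1.2) = ceil(16.6667) = 17; reading at tick 17 = 4 + 1.2*17 = 24.4000
clock 2: start=1, rate=1.2, needs 24-1 = 23; ticks = ceil(23/1.2) = ceil(19.1667) = 20; reading at tick 20 = 1 + 1.2*20 = 25.0000
clock 3: start=5, rate=0.8, needs 24-5 = 19; ticks = ceil(19/0.8) = ceil(23.7500) = 24; reading at tick 24 = 5 + 0.8*24 = 24.2000
Minimum tick count = 12; winners = [0]; smallest index = 0

Answer: 0 12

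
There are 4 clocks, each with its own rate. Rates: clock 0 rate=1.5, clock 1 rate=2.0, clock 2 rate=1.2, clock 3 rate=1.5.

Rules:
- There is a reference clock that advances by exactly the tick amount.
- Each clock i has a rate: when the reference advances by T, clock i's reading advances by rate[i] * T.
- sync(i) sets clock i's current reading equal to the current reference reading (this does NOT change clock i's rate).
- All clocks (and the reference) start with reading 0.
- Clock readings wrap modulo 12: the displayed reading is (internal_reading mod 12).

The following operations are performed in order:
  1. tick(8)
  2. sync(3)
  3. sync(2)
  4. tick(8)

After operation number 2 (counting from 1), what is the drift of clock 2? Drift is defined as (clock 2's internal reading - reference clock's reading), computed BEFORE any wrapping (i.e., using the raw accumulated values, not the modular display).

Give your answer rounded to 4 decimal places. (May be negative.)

Answer: 1.6000

Derivation:
After op 1 tick(8): ref=8.0000 raw=[12.0000 16.0000 9.6000 12.0000]
After op 2 sync(3): ref=8.0000 raw=[12.0000 16.0000 9.6000 8.0000]
Drift of clock 2 after op 2: 9.6000 - 8.0000 = 1.6000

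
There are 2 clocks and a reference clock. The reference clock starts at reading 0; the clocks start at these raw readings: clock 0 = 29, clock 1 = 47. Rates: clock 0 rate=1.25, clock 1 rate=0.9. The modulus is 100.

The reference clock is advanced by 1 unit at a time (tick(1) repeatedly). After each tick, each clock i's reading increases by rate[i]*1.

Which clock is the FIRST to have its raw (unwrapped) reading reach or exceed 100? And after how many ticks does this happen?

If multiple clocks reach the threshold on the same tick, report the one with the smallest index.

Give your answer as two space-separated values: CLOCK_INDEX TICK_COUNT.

Answer: 0 57

Derivation:
clock 0: start=29, rate=1.25, needs 100-29 = 71; ticks = ceil(71/1.25) = ceil(56.8000) = 57; reading at tick 57 = 29 + 1.25*57 = 100.2500
clock 1: start=47, rate=0.9, needs 100-47 = 53; ticks = ceil(53/0.9) = ceil(58.8889) = 59; reading at tick 59 = 47 + 0.9*59 = 100.1000
Minimum tick count = 57; winners = [0]; smallest index = 0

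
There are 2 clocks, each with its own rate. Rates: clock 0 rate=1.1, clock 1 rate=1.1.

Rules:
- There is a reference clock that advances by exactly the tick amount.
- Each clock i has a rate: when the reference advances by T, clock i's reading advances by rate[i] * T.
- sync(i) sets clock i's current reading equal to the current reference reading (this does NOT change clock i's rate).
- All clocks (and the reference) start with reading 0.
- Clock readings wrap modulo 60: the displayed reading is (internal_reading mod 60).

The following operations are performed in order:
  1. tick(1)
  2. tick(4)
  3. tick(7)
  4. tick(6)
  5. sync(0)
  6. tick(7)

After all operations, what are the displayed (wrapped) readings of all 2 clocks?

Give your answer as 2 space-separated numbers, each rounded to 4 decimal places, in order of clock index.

After op 1 tick(1): ref=1.0000 raw=[1.1000 1.1000]
After op 2 tick(4): ref=5.0000 raw=[5.5000 5.5000]
After op 3 tick(7): ref=12.0000 raw=[13.2000 13.2000]
After op 4 tick(6): ref=18.0000 raw=[19.8000 19.8000]
After op 5 sync(0): ref=18.0000 raw=[18.0000 19.8000]
After op 6 tick(7): ref=25.0000 raw=[25.7000 27.5000]
Wrap final raw readings (mod 60): 25.7000 mod 60 = 25.7000; 27.5000 mod 60 = 27.5000

Answer: 25.7000 27.5000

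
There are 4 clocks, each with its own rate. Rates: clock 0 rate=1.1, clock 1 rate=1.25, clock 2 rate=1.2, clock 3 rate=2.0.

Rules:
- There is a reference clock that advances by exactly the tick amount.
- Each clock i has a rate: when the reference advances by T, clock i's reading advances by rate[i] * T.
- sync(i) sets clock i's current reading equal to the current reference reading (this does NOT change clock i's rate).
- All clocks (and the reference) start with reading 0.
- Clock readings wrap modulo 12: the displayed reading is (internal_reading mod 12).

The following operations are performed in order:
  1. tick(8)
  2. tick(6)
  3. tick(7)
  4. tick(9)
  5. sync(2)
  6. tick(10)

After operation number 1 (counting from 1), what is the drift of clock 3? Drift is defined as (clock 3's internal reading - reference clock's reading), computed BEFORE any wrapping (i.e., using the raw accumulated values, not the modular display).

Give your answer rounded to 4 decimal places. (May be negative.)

Answer: 8.0000

Derivation:
After op 1 tick(8): ref=8.0000 raw=[8.8000 10.0000 9.6000 16.0000]
Drift of clock 3 after op 1: 16.0000 - 8.0000 = 8.0000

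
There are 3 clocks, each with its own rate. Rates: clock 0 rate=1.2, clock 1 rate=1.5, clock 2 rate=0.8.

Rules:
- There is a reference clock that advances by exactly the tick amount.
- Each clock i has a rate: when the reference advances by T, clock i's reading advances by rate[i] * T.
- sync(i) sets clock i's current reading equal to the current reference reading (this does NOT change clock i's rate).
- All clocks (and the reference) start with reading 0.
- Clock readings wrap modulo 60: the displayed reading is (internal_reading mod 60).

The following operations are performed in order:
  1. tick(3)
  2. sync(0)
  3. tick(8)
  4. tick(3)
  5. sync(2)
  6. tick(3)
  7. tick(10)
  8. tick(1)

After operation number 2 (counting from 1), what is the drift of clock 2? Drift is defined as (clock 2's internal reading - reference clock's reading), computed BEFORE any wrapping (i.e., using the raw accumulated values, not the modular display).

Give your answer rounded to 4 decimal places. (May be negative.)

Answer: -0.6000

Derivation:
After op 1 tick(3): ref=3.0000 raw=[3.6000 4.5000 2.4000]
After op 2 sync(0): ref=3.0000 raw=[3.0000 4.5000 2.4000]
Drift of clock 2 after op 2: 2.4000 - 3.0000 = -0.6000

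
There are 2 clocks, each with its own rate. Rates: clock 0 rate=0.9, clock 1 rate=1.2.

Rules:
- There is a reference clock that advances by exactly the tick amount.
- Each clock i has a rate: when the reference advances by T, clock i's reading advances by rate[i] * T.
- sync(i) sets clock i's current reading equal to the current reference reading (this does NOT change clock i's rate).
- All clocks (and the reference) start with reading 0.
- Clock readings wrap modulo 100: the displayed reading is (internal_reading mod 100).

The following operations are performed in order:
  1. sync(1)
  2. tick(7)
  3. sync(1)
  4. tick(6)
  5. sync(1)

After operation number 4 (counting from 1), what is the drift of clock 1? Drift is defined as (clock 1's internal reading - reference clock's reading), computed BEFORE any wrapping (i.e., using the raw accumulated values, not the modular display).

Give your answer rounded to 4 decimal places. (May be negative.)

After op 1 sync(1): ref=0.0000 raw=[0.0000 0.0000]
After op 2 tick(7): ref=7.0000 raw=[6.3000 8.4000]
After op 3 sync(1): ref=7.0000 raw=[6.3000 7.0000]
After op 4 tick(6): ref=13.0000 raw=[11.7000 14.2000]
Drift of clock 1 after op 4: 14.2000 - 13.0000 = 1.2000

Answer: 1.2000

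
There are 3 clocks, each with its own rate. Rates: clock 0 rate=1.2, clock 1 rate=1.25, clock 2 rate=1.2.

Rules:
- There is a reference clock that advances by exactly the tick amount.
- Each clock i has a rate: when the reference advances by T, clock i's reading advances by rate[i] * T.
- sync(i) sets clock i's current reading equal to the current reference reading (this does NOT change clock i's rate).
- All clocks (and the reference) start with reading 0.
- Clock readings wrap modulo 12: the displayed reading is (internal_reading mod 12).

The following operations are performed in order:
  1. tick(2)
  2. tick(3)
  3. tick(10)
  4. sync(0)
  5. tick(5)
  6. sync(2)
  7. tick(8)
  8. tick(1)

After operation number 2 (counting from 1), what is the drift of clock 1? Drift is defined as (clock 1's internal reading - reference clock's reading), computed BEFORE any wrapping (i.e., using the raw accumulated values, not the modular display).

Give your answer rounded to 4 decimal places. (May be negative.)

Answer: 1.2500

Derivation:
After op 1 tick(2): ref=2.0000 raw=[2.4000 2.5000 2.4000]
After op 2 tick(3): ref=5.0000 raw=[6.0000 6.2500 6.0000]
Drift of clock 1 after op 2: 6.2500 - 5.0000 = 1.2500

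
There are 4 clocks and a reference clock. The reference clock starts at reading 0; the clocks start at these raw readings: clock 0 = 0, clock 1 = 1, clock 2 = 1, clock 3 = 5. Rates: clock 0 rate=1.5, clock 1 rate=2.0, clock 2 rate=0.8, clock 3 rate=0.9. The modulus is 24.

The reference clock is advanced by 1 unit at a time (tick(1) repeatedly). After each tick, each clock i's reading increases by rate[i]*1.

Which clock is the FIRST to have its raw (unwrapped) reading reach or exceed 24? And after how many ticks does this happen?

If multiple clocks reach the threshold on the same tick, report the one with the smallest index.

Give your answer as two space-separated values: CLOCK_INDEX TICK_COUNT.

Answer: 1 12

Derivation:
clock 0: start=0, rate=1.5, needs 24-0 = 24; ticks = ceil(24/1.5) = ceil(16.0000) = 16; reading at tick 16 = 0 + 1.5*16 = 24.0000
clock 1: start=1, rate=2.0, needs 24-1 = 23; ticks = ceil(23/2.0) = ceil(11.5000) = 12; reading at tick 12 = 1 + 2.0*12 = 25.0000
clock 2: start=1, rate=0.8, needs 24-1 = 23; ticks = ceil(23/0.8) = ceil(28.7500) = 29; reading at tick 29 = 1 + 0.8*29 = 24.2000
clock 3: start=5, rate=0.9, needs 24-5 = 19; ticks = ceil(19/0.9) = ceil(21.1111) = 22; reading at tick 22 = 5 + 0.9*22 = 24.8000
Minimum tick count = 12; winners = [1]; smallest index = 1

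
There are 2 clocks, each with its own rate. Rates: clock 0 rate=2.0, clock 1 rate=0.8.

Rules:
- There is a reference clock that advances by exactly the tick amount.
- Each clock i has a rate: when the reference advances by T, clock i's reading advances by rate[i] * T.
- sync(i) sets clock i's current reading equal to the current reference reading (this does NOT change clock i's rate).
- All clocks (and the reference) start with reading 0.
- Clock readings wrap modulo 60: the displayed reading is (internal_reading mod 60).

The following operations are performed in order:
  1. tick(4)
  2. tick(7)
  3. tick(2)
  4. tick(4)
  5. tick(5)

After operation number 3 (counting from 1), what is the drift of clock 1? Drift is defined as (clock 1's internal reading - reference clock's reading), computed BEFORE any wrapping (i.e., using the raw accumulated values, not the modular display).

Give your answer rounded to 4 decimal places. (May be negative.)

Answer: -2.6000

Derivation:
After op 1 tick(4): ref=4.0000 raw=[8.0000 3.2000]
After op 2 tick(7): ref=11.0000 raw=[22.0000 8.8000]
After op 3 tick(2): ref=13.0000 raw=[26.0000 10.4000]
Drift of clock 1 after op 3: 10.4000 - 13.0000 = -2.6000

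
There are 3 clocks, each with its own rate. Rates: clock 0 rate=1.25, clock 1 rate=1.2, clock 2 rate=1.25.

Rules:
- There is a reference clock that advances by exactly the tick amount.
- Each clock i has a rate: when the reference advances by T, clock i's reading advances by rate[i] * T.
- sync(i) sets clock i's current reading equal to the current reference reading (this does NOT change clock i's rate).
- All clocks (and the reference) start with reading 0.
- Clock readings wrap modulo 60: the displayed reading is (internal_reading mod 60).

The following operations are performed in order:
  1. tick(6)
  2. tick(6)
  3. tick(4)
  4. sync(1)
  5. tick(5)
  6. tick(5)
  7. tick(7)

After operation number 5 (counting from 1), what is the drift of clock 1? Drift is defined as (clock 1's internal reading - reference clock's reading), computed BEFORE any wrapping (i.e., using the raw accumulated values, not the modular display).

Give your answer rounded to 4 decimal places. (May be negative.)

After op 1 tick(6): ref=6.0000 raw=[7.5000 7.2000 7.5000]
After op 2 tick(6): ref=12.0000 raw=[15.0000 14.4000 15.0000]
After op 3 tick(4): ref=16.0000 raw=[20.0000 19.2000 20.0000]
After op 4 sync(1): ref=16.0000 raw=[20.0000 16.0000 20.0000]
After op 5 tick(5): ref=21.0000 raw=[26.2500 22.0000 26.2500]
Drift of clock 1 after op 5: 22.0000 - 21.0000 = 1.0000

Answer: 1.0000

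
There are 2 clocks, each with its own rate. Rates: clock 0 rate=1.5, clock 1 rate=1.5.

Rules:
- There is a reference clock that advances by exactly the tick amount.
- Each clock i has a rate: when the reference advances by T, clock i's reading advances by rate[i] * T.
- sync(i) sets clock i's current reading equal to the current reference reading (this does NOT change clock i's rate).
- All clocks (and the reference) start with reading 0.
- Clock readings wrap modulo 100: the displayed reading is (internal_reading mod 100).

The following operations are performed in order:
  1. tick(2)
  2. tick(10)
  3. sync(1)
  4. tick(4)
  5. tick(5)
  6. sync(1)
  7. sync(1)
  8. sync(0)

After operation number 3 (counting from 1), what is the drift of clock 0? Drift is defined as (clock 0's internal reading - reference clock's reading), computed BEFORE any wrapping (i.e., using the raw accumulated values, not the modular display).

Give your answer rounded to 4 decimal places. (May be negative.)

After op 1 tick(2): ref=2.0000 raw=[3.0000 3.0000]
After op 2 tick(10): ref=12.0000 raw=[18.0000 18.0000]
After op 3 sync(1): ref=12.0000 raw=[18.0000 12.0000]
Drift of clock 0 after op 3: 18.0000 - 12.0000 = 6.0000

Answer: 6.0000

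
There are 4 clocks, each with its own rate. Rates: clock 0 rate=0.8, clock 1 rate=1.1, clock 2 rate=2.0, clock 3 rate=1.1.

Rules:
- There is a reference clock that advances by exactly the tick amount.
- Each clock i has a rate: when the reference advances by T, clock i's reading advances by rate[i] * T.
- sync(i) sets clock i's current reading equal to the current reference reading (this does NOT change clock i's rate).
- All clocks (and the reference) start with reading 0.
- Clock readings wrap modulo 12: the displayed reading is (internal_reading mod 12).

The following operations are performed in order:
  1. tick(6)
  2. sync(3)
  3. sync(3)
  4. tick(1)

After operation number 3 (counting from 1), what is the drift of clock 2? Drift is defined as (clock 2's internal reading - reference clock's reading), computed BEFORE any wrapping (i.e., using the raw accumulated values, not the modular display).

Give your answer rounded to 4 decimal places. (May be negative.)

After op 1 tick(6): ref=6.0000 raw=[4.8000 6.6000 12.0000 6.6000]
After op 2 sync(3): ref=6.0000 raw=[4.8000 6.6000 12.0000 6.0000]
After op 3 sync(3): ref=6.0000 raw=[4.8000 6.6000 12.0000 6.0000]
Drift of clock 2 after op 3: 12.0000 - 6.0000 = 6.0000

Answer: 6.0000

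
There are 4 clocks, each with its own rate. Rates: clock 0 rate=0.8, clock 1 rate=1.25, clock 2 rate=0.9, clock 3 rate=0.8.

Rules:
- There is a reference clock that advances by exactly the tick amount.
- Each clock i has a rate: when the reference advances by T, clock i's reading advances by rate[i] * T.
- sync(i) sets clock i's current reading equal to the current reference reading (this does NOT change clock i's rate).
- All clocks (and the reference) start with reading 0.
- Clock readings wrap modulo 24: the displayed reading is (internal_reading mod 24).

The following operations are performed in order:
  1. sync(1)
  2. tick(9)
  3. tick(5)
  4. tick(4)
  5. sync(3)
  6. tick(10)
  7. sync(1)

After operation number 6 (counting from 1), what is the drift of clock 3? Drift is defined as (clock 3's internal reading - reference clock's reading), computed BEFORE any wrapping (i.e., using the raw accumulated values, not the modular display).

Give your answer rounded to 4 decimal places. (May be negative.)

Answer: -2.0000

Derivation:
After op 1 sync(1): ref=0.0000 raw=[0.0000 0.0000 0.0000 0.0000]
After op 2 tick(9): ref=9.0000 raw=[7.2000 11.2500 8.1000 7.2000]
After op 3 tick(5): ref=14.0000 raw=[11.2000 17.5000 12.6000 11.2000]
After op 4 tick(4): ref=18.0000 raw=[14.4000 22.5000 16.2000 14.4000]
After op 5 sync(3): ref=18.0000 raw=[14.4000 22.5000 16.2000 18.0000]
After op 6 tick(10): ref=28.0000 raw=[22.4000 35.0000 25.2000 26.0000]
Drift of clock 3 after op 6: 26.0000 - 28.0000 = -2.0000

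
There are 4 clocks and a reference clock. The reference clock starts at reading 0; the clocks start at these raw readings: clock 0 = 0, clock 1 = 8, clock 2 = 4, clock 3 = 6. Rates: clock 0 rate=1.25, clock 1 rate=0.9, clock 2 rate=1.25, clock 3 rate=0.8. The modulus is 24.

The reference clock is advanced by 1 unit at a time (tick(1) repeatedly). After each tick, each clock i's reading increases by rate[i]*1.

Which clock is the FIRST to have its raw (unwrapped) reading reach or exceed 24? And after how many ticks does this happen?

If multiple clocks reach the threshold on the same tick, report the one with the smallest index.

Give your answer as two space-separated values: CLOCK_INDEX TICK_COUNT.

Answer: 2 16

Derivation:
clock 0: start=0, rate=1.25, needs 24-0 = 24; ticks = ceil(24/1.25) = ceil(19.2000) = 20; reading at tick 20 = 0 + 1.25*20 = 25.0000
clock 1: start=8, rate=0.9, needs 24-8 = 16; ticks = ceil(16/0.9) = ceil(17.7778) = 18; reading at tick 18 = 8 + 0.9*18 = 24.2000
clock 2: start=4, rate=1.25, needs 24-4 = 20; ticks = ceil(20/1.25) = ceil(16.0000) = 16; reading at tick 16 = 4 + 1.25*16 = 24.0000
clock 3: start=6, rate=0.8, needs 24-6 = 18; ticks = ceil(18/0.8) = ceil(22.5000) = 23; reading at tick 23 = 6 + 0.8*23 = 24.4000
Minimum tick count = 16; winners = [2]; smallest index = 2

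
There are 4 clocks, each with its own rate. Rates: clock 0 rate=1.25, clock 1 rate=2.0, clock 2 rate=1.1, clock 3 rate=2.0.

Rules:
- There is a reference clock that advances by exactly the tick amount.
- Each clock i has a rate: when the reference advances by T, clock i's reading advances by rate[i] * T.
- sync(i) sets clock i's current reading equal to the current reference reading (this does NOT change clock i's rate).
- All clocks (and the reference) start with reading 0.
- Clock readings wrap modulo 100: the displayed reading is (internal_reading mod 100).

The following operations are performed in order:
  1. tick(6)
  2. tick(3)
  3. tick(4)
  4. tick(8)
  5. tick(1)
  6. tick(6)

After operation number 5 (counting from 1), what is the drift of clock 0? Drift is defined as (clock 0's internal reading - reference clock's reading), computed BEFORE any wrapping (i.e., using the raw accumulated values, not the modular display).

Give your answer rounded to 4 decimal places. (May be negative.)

After op 1 tick(6): ref=6.0000 raw=[7.5000 12.0000 6.6000 12.0000]
After op 2 tick(3): ref=9.0000 raw=[11.2500 18.0000 9.9000 18.0000]
After op 3 tick(4): ref=13.0000 raw=[16.2500 26.0000 14.3000 26.0000]
After op 4 tick(8): ref=21.0000 raw=[26.2500 42.0000 23.1000 42.0000]
After op 5 tick(1): ref=22.0000 raw=[27.5000 44.0000 24.2000 44.0000]
Drift of clock 0 after op 5: 27.5000 - 22.0000 = 5.5000

Answer: 5.5000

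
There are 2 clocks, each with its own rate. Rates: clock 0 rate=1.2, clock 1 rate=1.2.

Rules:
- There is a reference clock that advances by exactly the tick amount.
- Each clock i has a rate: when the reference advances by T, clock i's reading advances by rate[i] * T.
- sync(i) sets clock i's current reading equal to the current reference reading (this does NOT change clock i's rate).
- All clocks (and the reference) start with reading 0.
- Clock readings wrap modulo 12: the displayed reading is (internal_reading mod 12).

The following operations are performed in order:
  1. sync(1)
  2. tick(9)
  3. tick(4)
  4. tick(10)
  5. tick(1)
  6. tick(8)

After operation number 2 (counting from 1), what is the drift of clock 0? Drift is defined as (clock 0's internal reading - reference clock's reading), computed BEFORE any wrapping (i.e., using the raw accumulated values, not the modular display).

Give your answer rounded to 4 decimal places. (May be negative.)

Answer: 1.8000

Derivation:
After op 1 sync(1): ref=0.0000 raw=[0.0000 0.0000]
After op 2 tick(9): ref=9.0000 raw=[10.8000 10.8000]
Drift of clock 0 after op 2: 10.8000 - 9.0000 = 1.8000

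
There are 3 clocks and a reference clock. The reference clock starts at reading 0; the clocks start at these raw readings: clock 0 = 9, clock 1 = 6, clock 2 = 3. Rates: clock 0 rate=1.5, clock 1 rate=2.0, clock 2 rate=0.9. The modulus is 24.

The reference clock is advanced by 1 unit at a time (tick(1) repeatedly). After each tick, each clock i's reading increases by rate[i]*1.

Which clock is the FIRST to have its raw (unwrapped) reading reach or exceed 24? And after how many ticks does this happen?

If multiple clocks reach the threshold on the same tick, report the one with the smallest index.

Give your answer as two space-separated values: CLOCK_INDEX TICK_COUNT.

clock 0: start=9, rate=1.5, needs 24-9 = 15; ticks = ceil(15/1.5) = ceil(10.0000) = 10; reading at tick 10 = 9 + 1.5*10 = 24.0000
clock 1: start=6, rate=2.0, needs 24-6 = 18; ticks = ceil(18/2.0) = ceil(9.0000) = 9; reading at tick 9 = 6 + 2.0*9 = 24.0000
clock 2: start=3, rate=0.9, needs 24-3 = 21; ticks = ceil(21/0.9) = ceil(23.3333) = 24; reading at tick 24 = 3 + 0.9*24 = 24.6000
Minimum tick count = 9; winners = [1]; smallest index = 1

Answer: 1 9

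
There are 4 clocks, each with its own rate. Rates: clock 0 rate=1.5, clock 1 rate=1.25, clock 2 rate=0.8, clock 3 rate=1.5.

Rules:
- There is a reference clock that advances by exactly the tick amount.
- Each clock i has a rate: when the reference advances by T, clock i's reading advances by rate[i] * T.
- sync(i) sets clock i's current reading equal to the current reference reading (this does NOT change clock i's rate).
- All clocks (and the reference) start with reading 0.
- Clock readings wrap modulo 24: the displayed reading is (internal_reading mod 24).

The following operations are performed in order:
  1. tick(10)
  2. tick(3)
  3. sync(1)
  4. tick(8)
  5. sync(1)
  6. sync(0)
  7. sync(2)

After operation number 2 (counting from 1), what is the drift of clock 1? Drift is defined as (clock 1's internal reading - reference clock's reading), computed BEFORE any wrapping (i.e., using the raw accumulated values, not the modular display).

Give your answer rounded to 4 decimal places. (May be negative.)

After op 1 tick(10): ref=10.0000 raw=[15.0000 12.5000 8.0000 15.0000]
After op 2 tick(3): ref=13.0000 raw=[19.5000 16.2500 10.4000 19.5000]
Drift of clock 1 after op 2: 16.2500 - 13.0000 = 3.2500

Answer: 3.2500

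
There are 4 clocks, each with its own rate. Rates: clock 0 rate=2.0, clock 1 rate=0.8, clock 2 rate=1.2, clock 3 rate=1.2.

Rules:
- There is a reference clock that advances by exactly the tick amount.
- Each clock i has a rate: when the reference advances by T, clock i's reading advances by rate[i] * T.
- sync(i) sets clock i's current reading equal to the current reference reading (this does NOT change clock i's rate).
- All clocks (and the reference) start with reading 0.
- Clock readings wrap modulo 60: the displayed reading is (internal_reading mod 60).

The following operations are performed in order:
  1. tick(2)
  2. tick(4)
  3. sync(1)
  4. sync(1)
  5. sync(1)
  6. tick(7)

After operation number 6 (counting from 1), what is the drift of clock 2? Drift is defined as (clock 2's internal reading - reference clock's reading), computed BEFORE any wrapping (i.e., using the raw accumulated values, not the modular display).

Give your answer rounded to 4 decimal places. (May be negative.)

Answer: 2.6000

Derivation:
After op 1 tick(2): ref=2.0000 raw=[4.0000 1.6000 2.4000 2.4000]
After op 2 tick(4): ref=6.0000 raw=[12.0000 4.8000 7.2000 7.2000]
After op 3 sync(1): ref=6.0000 raw=[12.0000 6.0000 7.2000 7.2000]
After op 4 sync(1): ref=6.0000 raw=[12.0000 6.0000 7.2000 7.2000]
After op 5 sync(1): ref=6.0000 raw=[12.0000 6.0000 7.2000 7.2000]
After op 6 tick(7): ref=13.0000 raw=[26.0000 11.6000 15.6000 15.6000]
Drift of clock 2 after op 6: 15.6000 - 13.0000 = 2.6000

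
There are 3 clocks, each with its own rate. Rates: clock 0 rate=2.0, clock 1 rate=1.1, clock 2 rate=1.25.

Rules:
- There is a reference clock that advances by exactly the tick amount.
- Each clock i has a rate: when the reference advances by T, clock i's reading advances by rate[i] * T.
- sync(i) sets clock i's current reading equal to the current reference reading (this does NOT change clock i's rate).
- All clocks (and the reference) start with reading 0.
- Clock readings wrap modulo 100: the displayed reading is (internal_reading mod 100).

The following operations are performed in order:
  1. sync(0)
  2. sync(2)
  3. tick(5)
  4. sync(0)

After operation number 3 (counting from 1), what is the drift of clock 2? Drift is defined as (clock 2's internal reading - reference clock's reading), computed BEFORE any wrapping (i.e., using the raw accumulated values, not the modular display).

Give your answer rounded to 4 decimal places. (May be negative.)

Answer: 1.2500

Derivation:
After op 1 sync(0): ref=0.0000 raw=[0.0000 0.0000 0.0000]
After op 2 sync(2): ref=0.0000 raw=[0.0000 0.0000 0.0000]
After op 3 tick(5): ref=5.0000 raw=[10.0000 5.5000 6.2500]
Drift of clock 2 after op 3: 6.2500 - 5.0000 = 1.2500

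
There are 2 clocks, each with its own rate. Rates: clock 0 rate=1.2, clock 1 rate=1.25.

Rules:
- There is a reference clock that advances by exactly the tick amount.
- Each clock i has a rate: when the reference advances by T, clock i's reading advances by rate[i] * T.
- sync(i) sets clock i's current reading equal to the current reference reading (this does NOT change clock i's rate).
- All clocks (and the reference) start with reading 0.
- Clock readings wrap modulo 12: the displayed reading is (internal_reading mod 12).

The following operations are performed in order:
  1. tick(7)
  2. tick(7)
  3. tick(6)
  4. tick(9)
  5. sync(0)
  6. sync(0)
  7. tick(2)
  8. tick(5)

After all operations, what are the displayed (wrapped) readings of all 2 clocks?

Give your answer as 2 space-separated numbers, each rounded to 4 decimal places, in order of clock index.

Answer: 1.4000 9.0000

Derivation:
After op 1 tick(7): ref=7.0000 raw=[8.4000 8.7500]
After op 2 tick(7): ref=14.0000 raw=[16.8000 17.5000]
After op 3 tick(6): ref=20.0000 raw=[24.0000 25.0000]
After op 4 tick(9): ref=29.0000 raw=[34.8000 36.2500]
After op 5 sync(0): ref=29.0000 raw=[29.0000 36.2500]
After op 6 sync(0): ref=29.0000 raw=[29.0000 36.2500]
After op 7 tick(2): ref=31.0000 raw=[31.4000 38.7500]
After op 8 tick(5): ref=36.0000 raw=[37.4000 45.0000]
Wrap final raw readings (mod 12): 37.4000 mod 12 = 1.4000; 45.0000 mod 12 = 9.0000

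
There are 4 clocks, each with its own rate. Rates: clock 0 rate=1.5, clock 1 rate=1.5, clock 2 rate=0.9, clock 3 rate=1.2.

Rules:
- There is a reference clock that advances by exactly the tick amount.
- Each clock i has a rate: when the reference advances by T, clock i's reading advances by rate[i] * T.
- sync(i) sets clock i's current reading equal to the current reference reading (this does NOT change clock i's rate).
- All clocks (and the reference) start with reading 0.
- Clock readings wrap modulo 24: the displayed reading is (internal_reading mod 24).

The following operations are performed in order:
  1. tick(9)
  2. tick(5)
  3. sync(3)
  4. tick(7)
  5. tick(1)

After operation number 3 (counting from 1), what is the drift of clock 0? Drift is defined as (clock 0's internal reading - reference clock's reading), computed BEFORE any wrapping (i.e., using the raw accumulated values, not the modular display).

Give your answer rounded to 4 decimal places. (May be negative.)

Answer: 7.0000

Derivation:
After op 1 tick(9): ref=9.0000 raw=[13.5000 13.5000 8.1000 10.8000]
After op 2 tick(5): ref=14.0000 raw=[21.0000 21.0000 12.6000 16.8000]
After op 3 sync(3): ref=14.0000 raw=[21.0000 21.0000 12.6000 14.0000]
Drift of clock 0 after op 3: 21.0000 - 14.0000 = 7.0000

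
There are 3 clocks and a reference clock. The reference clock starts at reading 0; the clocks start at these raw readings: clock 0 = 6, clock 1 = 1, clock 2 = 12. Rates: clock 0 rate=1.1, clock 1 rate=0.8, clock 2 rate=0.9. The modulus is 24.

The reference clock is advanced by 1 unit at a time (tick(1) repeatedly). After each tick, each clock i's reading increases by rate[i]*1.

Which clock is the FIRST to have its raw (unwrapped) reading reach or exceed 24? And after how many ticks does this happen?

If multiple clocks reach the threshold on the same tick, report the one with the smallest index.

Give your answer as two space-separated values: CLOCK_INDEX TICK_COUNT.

Answer: 2 14

Derivation:
clock 0: start=6, rate=1.1, needs 24-6 = 18; ticks = ceil(18/1.1) = ceil(16.3636) = 17; reading at tick 17 = 6 + 1.1*17 = 24.7000
clock 1: start=1, rate=0.8, needs 24-1 = 23; ticks = ceil(23/0.8) = ceil(28.7500) = 29; reading at tick 29 = 1 + 0.8*29 = 24.2000
clock 2: start=12, rate=0.9, needs 24-12 = 12; ticks = ceil(12/0.9) = ceil(13.3333) = 14; reading at tick 14 = 12 + 0.9*14 = 24.6000
Minimum tick count = 14; winners = [2]; smallest index = 2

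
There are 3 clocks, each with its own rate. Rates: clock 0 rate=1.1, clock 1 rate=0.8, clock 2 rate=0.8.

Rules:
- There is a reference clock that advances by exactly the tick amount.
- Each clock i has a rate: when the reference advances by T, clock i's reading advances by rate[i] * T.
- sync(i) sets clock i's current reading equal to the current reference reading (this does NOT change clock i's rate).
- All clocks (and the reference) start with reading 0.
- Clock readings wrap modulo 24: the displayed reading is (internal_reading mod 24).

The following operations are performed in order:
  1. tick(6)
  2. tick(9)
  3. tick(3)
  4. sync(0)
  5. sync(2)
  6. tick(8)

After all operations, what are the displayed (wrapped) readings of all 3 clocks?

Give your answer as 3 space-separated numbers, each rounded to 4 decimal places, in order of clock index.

After op 1 tick(6): ref=6.0000 raw=[6.6000 4.8000 4.8000]
After op 2 tick(9): ref=15.0000 raw=[16.5000 12.0000 12.0000]
After op 3 tick(3): ref=18.0000 raw=[19.8000 14.4000 14.4000]
After op 4 sync(0): ref=18.0000 raw=[18.0000 14.4000 14.4000]
After op 5 sync(2): ref=18.0000 raw=[18.0000 14.4000 18.0000]
After op 6 tick(8): ref=26.0000 raw=[26.8000 20.8000 24.4000]
Wrap final raw readings (mod 24): 26.8000 mod 24 = 2.8000; 20.8000 mod 24 = 20.8000; 24.4000 mod 24 = 0.4000

Answer: 2.8000 20.8000 0.4000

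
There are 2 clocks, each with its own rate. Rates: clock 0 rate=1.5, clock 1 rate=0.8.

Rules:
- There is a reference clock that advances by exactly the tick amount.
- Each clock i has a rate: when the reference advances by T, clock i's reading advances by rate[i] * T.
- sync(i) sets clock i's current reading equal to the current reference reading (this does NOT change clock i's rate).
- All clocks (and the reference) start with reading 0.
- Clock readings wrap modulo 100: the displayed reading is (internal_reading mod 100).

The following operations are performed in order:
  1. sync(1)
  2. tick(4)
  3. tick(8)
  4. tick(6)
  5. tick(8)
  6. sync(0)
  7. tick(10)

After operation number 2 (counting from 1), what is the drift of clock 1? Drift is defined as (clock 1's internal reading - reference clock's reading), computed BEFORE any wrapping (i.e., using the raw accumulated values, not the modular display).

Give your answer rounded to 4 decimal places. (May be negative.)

After op 1 sync(1): ref=0.0000 raw=[0.0000 0.0000]
After op 2 tick(4): ref=4.0000 raw=[6.0000 3.2000]
Drift of clock 1 after op 2: 3.2000 - 4.0000 = -0.8000

Answer: -0.8000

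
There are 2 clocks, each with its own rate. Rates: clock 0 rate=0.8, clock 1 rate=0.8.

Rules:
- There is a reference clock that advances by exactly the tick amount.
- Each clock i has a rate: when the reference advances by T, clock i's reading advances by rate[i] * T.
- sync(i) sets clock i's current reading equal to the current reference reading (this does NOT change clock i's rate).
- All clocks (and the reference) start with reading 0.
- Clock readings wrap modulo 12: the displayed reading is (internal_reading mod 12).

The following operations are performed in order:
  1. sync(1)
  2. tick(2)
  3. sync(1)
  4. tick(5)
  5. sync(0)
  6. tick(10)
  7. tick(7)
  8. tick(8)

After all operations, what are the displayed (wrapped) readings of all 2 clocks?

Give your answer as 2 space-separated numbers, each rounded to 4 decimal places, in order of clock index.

After op 1 sync(1): ref=0.0000 raw=[0.0000 0.0000]
After op 2 tick(2): ref=2.0000 raw=[1.6000 1.6000]
After op 3 sync(1): ref=2.0000 raw=[1.6000 2.0000]
After op 4 tick(5): ref=7.0000 raw=[5.6000 6.0000]
After op 5 sync(0): ref=7.0000 raw=[7.0000 6.0000]
After op 6 tick(10): ref=17.0000 raw=[15.0000 14.0000]
After op 7 tick(7): ref=24.0000 raw=[20.6000 19.6000]
After op 8 tick(8): ref=32.0000 raw=[27.0000 26.0000]
Wrap final raw readings (mod 12): 27.0000 mod 12 = 3.0000; 26.0000 mod 12 = 2.0000

Answer: 3.0000 2.0000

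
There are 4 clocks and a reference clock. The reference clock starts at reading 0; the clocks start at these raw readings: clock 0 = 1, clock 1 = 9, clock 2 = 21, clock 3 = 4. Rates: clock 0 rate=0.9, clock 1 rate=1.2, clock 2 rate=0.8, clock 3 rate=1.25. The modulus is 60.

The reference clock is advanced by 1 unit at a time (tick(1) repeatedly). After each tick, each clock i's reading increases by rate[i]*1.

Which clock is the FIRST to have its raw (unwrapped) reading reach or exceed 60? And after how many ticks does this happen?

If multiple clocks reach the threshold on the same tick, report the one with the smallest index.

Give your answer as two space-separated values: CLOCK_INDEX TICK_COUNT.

clock 0: start=1, rate=0.9, needs 60-1 = 59; ticks = ceil(59/0.9) = ceil(65.5556) = 66; reading at tick 66 = 1 + 0.9*66 = 60.4000
clock 1: start=9, rate=1.2, needs 60-9 = 51; ticks = ceil(51/1.2) = ceil(42.5000) = 43; reading at tick 43 = 9 + 1.2*43 = 60.6000
clock 2: start=21, rate=0.8, needs 60-21 = 39; ticks = ceil(39/0.8) = ceil(48.7500) = 49; reading at tick 49 = 21 + 0.8*49 = 60.2000
clock 3: start=4, rate=1.25, needs 60-4 = 56; ticks = ceil(56/1.25) = ceil(44.8000) = 45; reading at tick 45 = 4 + 1.25*45 = 60.2500
Minimum tick count = 43; winners = [1]; smallest index = 1

Answer: 1 43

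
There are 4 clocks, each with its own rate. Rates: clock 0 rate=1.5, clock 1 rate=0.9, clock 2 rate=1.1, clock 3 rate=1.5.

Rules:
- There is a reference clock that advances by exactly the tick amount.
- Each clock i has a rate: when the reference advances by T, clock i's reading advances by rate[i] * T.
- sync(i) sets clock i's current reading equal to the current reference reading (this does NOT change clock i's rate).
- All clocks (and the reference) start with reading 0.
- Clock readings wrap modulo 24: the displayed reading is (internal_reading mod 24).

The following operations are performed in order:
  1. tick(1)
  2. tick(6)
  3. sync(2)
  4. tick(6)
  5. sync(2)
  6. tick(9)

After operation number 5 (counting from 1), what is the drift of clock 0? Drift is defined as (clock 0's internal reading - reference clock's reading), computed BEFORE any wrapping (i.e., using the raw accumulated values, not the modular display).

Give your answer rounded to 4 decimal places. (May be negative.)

Answer: 6.5000

Derivation:
After op 1 tick(1): ref=1.0000 raw=[1.5000 0.9000 1.1000 1.5000]
After op 2 tick(6): ref=7.0000 raw=[10.5000 6.3000 7.7000 10.5000]
After op 3 sync(2): ref=7.0000 raw=[10.5000 6.3000 7.0000 10.5000]
After op 4 tick(6): ref=13.0000 raw=[19.5000 11.7000 13.6000 19.5000]
After op 5 sync(2): ref=13.0000 raw=[19.5000 11.7000 13.0000 19.5000]
Drift of clock 0 after op 5: 19.5000 - 13.0000 = 6.5000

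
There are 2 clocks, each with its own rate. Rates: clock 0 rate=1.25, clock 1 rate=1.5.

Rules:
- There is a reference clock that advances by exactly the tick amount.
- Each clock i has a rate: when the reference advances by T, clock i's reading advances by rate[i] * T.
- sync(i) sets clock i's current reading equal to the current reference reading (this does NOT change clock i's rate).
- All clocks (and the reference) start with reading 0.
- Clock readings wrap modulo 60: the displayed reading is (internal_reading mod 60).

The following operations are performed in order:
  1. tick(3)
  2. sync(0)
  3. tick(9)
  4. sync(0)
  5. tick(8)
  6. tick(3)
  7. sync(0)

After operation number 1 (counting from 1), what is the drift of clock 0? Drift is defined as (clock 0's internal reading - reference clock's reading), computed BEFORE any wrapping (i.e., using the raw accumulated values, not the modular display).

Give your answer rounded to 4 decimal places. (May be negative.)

Answer: 0.7500

Derivation:
After op 1 tick(3): ref=3.0000 raw=[3.7500 4.5000]
Drift of clock 0 after op 1: 3.7500 - 3.0000 = 0.7500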